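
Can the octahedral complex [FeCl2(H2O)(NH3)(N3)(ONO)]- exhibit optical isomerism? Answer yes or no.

yes

The six octahedral sites form three mutually perpendicular trans pairs.
Systematic enumeration (placing each ligand type in turn and discarding arrangements equivalent by rotation or reflection) gives 9 geometric isomers.
Of these, 6 lack any improper symmetry element and so occur as enantiomeric pairs, giving 9 + 6 = 15 stereoisomers in total.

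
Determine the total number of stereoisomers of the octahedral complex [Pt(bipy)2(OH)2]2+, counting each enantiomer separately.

3

An octahedron has six vertices in three trans pairs; every non-trans pair is cis.
Each bipy is bidentate and must span two cis positions.
The distinct arrangements are (2 in all): OH trans; OH cis (chiral).
One of these lacks any improper symmetry element and so occurs as an enantiomeric pair, giving 2 + 1 = 3 stereoisomers in total.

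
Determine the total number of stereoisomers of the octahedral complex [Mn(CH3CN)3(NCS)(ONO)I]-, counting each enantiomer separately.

An octahedron has six vertices in three trans pairs; every non-trans pair is cis.
Working through the distinct placements yields 4 geometric isomers: CH3CN mer (3 arrangements); CH3CN fac (chiral).
One of these lacks any improper symmetry element and so occurs as an enantiomeric pair, giving 4 + 1 = 5 stereoisomers in total.

5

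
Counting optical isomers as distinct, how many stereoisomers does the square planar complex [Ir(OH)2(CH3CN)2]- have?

The distinct arrangements are (2 in all): OH cis; OH trans.
Each arrangement has an internal mirror plane or centre of symmetry, so none is chiral.

2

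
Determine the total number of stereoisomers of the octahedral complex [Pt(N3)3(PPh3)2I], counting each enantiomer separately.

The six octahedral sites form three mutually perpendicular trans pairs.
There are 3 geometric isomers: N3 mer, PPh3 trans; N3 fac, PPh3 cis; N3 mer, PPh3 cis.
Each arrangement has an internal mirror plane or centre of symmetry, so none is chiral.

3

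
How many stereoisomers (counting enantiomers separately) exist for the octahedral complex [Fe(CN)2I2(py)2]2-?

In an octahedral complex each vertex has one trans partner and four cis neighbours.
Working through the distinct placements yields 5 geometric isomers: CN trans, I trans, py trans; CN trans, I cis, py cis; CN cis, I cis, py trans; CN cis, I cis, py cis (chiral); CN cis, I trans, py cis.
One of these lacks any improper symmetry element and so occurs as an enantiomeric pair, giving 5 + 1 = 6 stereoisomers in total.

6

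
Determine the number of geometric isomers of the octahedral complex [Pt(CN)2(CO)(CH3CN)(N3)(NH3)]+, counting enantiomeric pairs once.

9

The six octahedral sites form three mutually perpendicular trans pairs.
Placing the ligands in turn and identifying arrangements related by rotation or reflection leaves 9 distinct geometric isomers.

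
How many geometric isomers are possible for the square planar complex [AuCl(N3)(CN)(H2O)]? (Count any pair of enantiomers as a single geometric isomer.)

In a square planar complex each vertex has one trans partner and two cis neighbours.
There are 3 geometric isomers: (CN/H2O trans, Cl/N3 trans); (CN/N3 trans, Cl/H2O trans); (CN/Cl trans, H2O/N3 trans).

3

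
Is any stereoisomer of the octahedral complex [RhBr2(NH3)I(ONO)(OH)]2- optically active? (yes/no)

In an octahedral complex each vertex has one trans partner and four cis neighbours.
Systematic enumeration (placing each ligand type in turn and discarding arrangements equivalent by rotation or reflection) gives 9 geometric isomers.
Of these, 6 lack any improper symmetry element and so occur as enantiomeric pairs, giving 9 + 6 = 15 stereoisomers in total.

yes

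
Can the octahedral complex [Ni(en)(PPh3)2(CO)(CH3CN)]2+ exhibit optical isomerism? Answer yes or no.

Each en is bidentate and must span two cis positions.
The distinct arrangements are (4 in all): PPh3 cis (3 arrangements, 2 chiral); PPh3 trans.
Of these, 2 lack any improper symmetry element and so occur as enantiomeric pairs, giving 4 + 2 = 6 stereoisomers in total.

yes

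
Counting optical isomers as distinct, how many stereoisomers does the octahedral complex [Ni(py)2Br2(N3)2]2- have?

In an octahedral complex each vertex has one trans partner and four cis neighbours.
There are 5 geometric isomers: py trans, Br trans, N3 trans; py cis, Br trans, N3 cis; py trans, Br cis, N3 cis; py cis, Br cis, N3 cis (chiral); py cis, Br cis, N3 trans.
One of these lacks any improper symmetry element and so occurs as an enantiomeric pair, giving 5 + 1 = 6 stereoisomers in total.

6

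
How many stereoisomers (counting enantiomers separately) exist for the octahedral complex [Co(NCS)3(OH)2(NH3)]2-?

3

In an octahedral complex each vertex has one trans partner and four cis neighbours.
Systematic placement gives 3 geometric isomers: NCS mer, OH trans; NCS mer, OH cis; NCS fac, OH cis.
Each arrangement has an internal mirror plane or centre of symmetry, so none is chiral.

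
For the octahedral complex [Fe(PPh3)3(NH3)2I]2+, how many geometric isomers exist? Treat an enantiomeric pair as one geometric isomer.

3

An octahedron has six vertices in three trans pairs; every non-trans pair is cis.
There are 3 geometric isomers: PPh3 mer, NH3 cis; PPh3 mer, NH3 trans; PPh3 fac, NH3 cis.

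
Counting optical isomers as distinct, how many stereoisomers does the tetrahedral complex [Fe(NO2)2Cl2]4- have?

In a tetrahedral complex all four positions are equivalent and every pair of ligands is adjacent — there is no cis/trans distinction.
Only one geometric arrangement is possible.

1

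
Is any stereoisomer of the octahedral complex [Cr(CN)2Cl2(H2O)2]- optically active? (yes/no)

An octahedron has six vertices in three trans pairs; every non-trans pair is cis.
Working through the distinct placements yields 5 geometric isomers: CN trans, Cl trans, H2O trans; CN trans, Cl cis, H2O cis; CN cis, Cl cis, H2O trans; CN cis, Cl cis, H2O cis (chiral); CN cis, Cl trans, H2O cis.
One of these lacks any improper symmetry element and so occurs as an enantiomeric pair, giving 5 + 1 = 6 stereoisomers in total.

yes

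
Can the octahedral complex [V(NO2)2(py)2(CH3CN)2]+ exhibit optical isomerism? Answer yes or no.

yes

The six octahedral sites form three mutually perpendicular trans pairs.
Systematic placement gives 5 geometric isomers: NO2 trans, py trans, CH3CN trans; NO2 cis, py cis, CH3CN trans; NO2 cis, py trans, CH3CN cis; NO2 cis, py cis, CH3CN cis (chiral); NO2 trans, py cis, CH3CN cis.
One of these lacks any improper symmetry element and so occurs as an enantiomeric pair, giving 5 + 1 = 6 stereoisomers in total.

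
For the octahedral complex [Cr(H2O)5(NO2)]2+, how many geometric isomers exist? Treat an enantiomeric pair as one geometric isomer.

The six octahedral sites form three mutually perpendicular trans pairs.
Only one geometric arrangement is possible.

1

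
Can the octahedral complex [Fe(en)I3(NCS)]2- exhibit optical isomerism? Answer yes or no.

no

In an octahedral complex each vertex has one trans partner and four cis neighbours.
Each en is bidentate and must span two cis positions.
There are 2 geometric isomers: I mer; I fac.
Each arrangement has an internal mirror plane or centre of symmetry, so none is chiral.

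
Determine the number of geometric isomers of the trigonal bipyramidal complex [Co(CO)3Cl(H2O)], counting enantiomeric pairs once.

A trigonal bipyramid has two axial and three equatorial sites, which are chemically inequivalent.
Systematic placement gives 4 geometric isomers: Cl equatorial, H2O equatorial; Cl axial, H2O equatorial; Cl equatorial, H2O axial; Cl axial, H2O axial.

4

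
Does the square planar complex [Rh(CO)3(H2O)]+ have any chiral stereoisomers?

Only one geometric arrangement is possible.

no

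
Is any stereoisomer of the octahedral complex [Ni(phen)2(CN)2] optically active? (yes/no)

Each phen is bidentate and must span two cis positions.
Systematic placement gives 2 geometric isomers: CN trans; CN cis (chiral).
One of these lacks any improper symmetry element and so occurs as an enantiomeric pair, giving 2 + 1 = 3 stereoisomers in total.

yes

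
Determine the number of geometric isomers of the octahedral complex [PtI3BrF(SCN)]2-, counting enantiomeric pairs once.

4

In an octahedral complex each vertex has one trans partner and four cis neighbours.
There are 4 geometric isomers: I mer (3 arrangements); I fac (chiral).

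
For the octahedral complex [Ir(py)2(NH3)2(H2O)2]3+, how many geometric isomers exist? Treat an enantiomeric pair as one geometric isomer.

5

The six octahedral sites form three mutually perpendicular trans pairs.
The distinct arrangements are (5 in all): py trans, NH3 trans, H2O trans; py cis, NH3 cis, H2O trans; py trans, NH3 cis, H2O cis; py cis, NH3 cis, H2O cis (chiral); py cis, NH3 trans, H2O cis.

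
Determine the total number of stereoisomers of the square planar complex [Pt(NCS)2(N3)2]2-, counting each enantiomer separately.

A square has two trans pairs of vertices; adjacent vertices are cis.
Working through the distinct placements yields 2 geometric isomers: NCS cis; NCS trans.
Each arrangement has an internal mirror plane or centre of symmetry, so none is chiral.

2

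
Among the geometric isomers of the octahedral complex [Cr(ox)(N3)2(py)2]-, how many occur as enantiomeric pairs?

The six octahedral sites form three mutually perpendicular trans pairs.
Each ox is bidentate and must span two cis positions.
There are 3 geometric isomers: N3 trans, py cis; N3 cis, py trans; N3 cis, py cis (chiral).
One of these lacks any improper symmetry element and so occurs as an enantiomeric pair, giving 3 + 1 = 4 stereoisomers in total.

1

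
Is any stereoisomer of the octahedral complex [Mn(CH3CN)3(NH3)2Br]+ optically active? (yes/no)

no

The six octahedral sites form three mutually perpendicular trans pairs.
Working through the distinct placements yields 3 geometric isomers: CH3CN mer, NH3 trans; CH3CN fac, NH3 cis; CH3CN mer, NH3 cis.
Each arrangement has an internal mirror plane or centre of symmetry, so none is chiral.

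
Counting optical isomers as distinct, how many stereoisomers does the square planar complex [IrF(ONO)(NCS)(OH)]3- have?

3

In a square planar complex each vertex has one trans partner and two cis neighbours.
Systematic placement gives 3 geometric isomers: (F/OH trans, NCS/ONO trans); (F/ONO trans, NCS/OH trans); (F/NCS trans, OH/ONO trans).
Each arrangement has an internal mirror plane or centre of symmetry, so none is chiral.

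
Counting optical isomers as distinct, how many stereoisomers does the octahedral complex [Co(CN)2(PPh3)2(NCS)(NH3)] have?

There are 6 geometric isomers: CN trans, PPh3 trans; CN trans, PPh3 cis; CN cis, PPh3 trans; CN cis, PPh3 cis (3 arrangements, 2 chiral).
Of these, 2 lack any improper symmetry element and so occur as enantiomeric pairs, giving 6 + 2 = 8 stereoisomers in total.

8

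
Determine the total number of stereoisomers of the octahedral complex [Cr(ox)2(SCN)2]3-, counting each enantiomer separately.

3

Each ox is bidentate and must span two cis positions.
There are 2 geometric isomers: SCN trans; SCN cis (chiral).
One of these lacks any improper symmetry element and so occurs as an enantiomeric pair, giving 2 + 1 = 3 stereoisomers in total.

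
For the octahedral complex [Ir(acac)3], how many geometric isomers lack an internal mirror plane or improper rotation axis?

In an octahedral complex each vertex has one trans partner and four cis neighbours.
Each acac is bidentate and must span two cis positions.
Only one geometric arrangement is possible; it has no improper symmetry element, so it exists as a pair of enantiomers (2 stereoisomers).

1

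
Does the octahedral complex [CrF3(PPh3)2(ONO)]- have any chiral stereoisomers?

no

The six octahedral sites form three mutually perpendicular trans pairs.
Working through the distinct placements yields 3 geometric isomers: F mer, PPh3 trans; F mer, PPh3 cis; F fac, PPh3 cis.
Each arrangement has an internal mirror plane or centre of symmetry, so none is chiral.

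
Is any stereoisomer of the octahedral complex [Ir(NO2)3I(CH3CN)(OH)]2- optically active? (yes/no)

yes

Working through the distinct placements yields 4 geometric isomers: NO2 mer (3 arrangements); NO2 fac (chiral).
One of these lacks any improper symmetry element and so occurs as an enantiomeric pair, giving 4 + 1 = 5 stereoisomers in total.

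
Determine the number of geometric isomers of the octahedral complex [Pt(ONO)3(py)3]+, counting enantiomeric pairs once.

2

There are 2 geometric isomers: ONO mer; ONO fac.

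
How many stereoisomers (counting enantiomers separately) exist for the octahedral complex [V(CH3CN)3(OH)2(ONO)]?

The distinct arrangements are (3 in all): CH3CN mer, OH cis; CH3CN mer, OH trans; CH3CN fac, OH cis.
Each arrangement has an internal mirror plane or centre of symmetry, so none is chiral.

3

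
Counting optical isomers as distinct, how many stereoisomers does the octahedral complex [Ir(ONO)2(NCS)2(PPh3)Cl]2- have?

8

An octahedron has six vertices in three trans pairs; every non-trans pair is cis.
Working through the distinct placements yields 6 geometric isomers: ONO cis, NCS cis (3 arrangements, 2 chiral); ONO trans, NCS cis; ONO cis, NCS trans; ONO trans, NCS trans.
Of these, 2 lack any improper symmetry element and so occur as enantiomeric pairs, giving 6 + 2 = 8 stereoisomers in total.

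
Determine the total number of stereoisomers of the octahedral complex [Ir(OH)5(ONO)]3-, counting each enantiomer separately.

The six octahedral sites form three mutually perpendicular trans pairs.
Only one geometric arrangement is possible.

1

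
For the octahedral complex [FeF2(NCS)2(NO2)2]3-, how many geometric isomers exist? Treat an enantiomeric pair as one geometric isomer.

5

There are 5 geometric isomers: F trans, NCS trans, NO2 trans; F trans, NCS cis, NO2 cis; F cis, NCS cis, NO2 trans; F cis, NCS cis, NO2 cis (chiral); F cis, NCS trans, NO2 cis.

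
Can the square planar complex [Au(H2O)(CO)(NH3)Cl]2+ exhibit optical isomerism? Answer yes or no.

In a square planar complex each vertex has one trans partner and two cis neighbours.
Working through the distinct placements yields 3 geometric isomers: (CO/H2O trans, Cl/NH3 trans); (CO/NH3 trans, Cl/H2O trans); (CO/Cl trans, H2O/NH3 trans).
Each arrangement has an internal mirror plane or centre of symmetry, so none is chiral.

no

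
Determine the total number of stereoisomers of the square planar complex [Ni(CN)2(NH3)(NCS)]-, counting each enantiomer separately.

A square has two trans pairs of vertices; adjacent vertices are cis.
Systematic placement gives 2 geometric isomers: CN cis; CN trans.
Each arrangement has an internal mirror plane or centre of symmetry, so none is chiral.

2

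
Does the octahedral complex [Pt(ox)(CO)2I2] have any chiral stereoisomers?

Each ox is bidentate and must span two cis positions.
The distinct arrangements are (3 in all): CO trans, I cis; CO cis, I cis (chiral); CO cis, I trans.
One of these lacks any improper symmetry element and so occurs as an enantiomeric pair, giving 3 + 1 = 4 stereoisomers in total.

yes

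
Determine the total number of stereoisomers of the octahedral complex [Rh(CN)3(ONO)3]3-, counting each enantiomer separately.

There are 2 geometric isomers: CN mer; CN fac.
Each arrangement has an internal mirror plane or centre of symmetry, so none is chiral.

2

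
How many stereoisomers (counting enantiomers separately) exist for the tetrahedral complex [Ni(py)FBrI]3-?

All four vertices of a tetrahedron are equivalent and mutually adjacent, so cis/trans isomerism cannot arise.
Only one geometric arrangement is possible; it has no improper symmetry element, so it exists as a pair of enantiomers (2 stereoisomers).

2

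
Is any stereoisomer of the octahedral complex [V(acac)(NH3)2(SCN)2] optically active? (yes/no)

yes

The six octahedral sites form three mutually perpendicular trans pairs.
Each acac is bidentate and must span two cis positions.
There are 3 geometric isomers: NH3 trans, SCN cis; NH3 cis, SCN cis (chiral); NH3 cis, SCN trans.
One of these lacks any improper symmetry element and so occurs as an enantiomeric pair, giving 3 + 1 = 4 stereoisomers in total.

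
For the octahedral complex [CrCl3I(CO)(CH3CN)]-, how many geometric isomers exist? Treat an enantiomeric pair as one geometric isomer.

4

Systematic placement gives 4 geometric isomers: Cl mer (3 arrangements); Cl fac (chiral).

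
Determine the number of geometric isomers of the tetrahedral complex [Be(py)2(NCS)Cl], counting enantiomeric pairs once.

1

All four vertices of a tetrahedron are equivalent and mutually adjacent, so cis/trans isomerism cannot arise.
Only one geometric arrangement is possible.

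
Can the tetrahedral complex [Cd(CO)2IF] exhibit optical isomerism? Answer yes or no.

no

In a tetrahedral complex all four positions are equivalent and every pair of ligands is adjacent — there is no cis/trans distinction.
Only one geometric arrangement is possible.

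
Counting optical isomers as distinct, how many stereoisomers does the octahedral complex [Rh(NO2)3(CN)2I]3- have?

There are 3 geometric isomers: NO2 mer, CN trans; NO2 mer, CN cis; NO2 fac, CN cis.
Each arrangement has an internal mirror plane or centre of symmetry, so none is chiral.

3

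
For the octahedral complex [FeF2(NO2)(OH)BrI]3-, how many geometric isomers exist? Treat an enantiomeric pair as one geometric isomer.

Systematic enumeration (placing each ligand type in turn and discarding arrangements equivalent by rotation or reflection) gives 9 geometric isomers.

9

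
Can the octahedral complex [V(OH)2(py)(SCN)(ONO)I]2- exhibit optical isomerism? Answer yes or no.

yes

In an octahedral complex each vertex has one trans partner and four cis neighbours.
Systematic enumeration (placing each ligand type in turn and discarding arrangements equivalent by rotation or reflection) gives 9 geometric isomers.
Of these, 6 lack any improper symmetry element and so occur as enantiomeric pairs, giving 9 + 6 = 15 stereoisomers in total.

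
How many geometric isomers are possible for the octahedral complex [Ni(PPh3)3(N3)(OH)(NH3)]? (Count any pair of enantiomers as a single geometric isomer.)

In an octahedral complex each vertex has one trans partner and four cis neighbours.
Systematic placement gives 4 geometric isomers: PPh3 mer (3 arrangements); PPh3 fac (chiral).

4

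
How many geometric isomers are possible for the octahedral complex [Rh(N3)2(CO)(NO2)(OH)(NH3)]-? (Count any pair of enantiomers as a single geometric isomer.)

9

In an octahedral complex each vertex has one trans partner and four cis neighbours.
Exhaustive case analysis gives 9 geometric isomers.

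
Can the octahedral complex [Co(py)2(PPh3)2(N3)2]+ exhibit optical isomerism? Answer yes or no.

The six octahedral sites form three mutually perpendicular trans pairs.
The distinct arrangements are (5 in all): py trans, PPh3 trans, N3 trans; py cis, PPh3 cis, N3 trans; py trans, PPh3 cis, N3 cis; py cis, PPh3 cis, N3 cis (chiral); py cis, PPh3 trans, N3 cis.
One of these lacks any improper symmetry element and so occurs as an enantiomeric pair, giving 5 + 1 = 6 stereoisomers in total.

yes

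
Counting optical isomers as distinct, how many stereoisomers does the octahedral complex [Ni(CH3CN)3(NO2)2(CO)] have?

In an octahedral complex each vertex has one trans partner and four cis neighbours.
The distinct arrangements are (3 in all): CH3CN mer, NO2 trans; CH3CN mer, NO2 cis; CH3CN fac, NO2 cis.
Each arrangement has an internal mirror plane or centre of symmetry, so none is chiral.

3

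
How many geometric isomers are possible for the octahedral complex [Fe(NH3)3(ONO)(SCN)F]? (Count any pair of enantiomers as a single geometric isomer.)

4

The six octahedral sites form three mutually perpendicular trans pairs.
Systematic placement gives 4 geometric isomers: NH3 mer (3 arrangements); NH3 fac (chiral).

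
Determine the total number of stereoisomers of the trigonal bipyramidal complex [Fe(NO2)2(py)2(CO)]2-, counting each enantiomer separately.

6

Systematic enumeration (placing each ligand type in turn and discarding arrangements equivalent by rotation or reflection) gives 5 geometric isomers.
One of these lacks any improper symmetry element and so occurs as an enantiomeric pair, giving 5 + 1 = 6 stereoisomers in total.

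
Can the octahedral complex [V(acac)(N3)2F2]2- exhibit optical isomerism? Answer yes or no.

The six octahedral sites form three mutually perpendicular trans pairs.
Each acac is bidentate and must span two cis positions.
Systematic placement gives 3 geometric isomers: N3 cis, F trans; N3 cis, F cis (chiral); N3 trans, F cis.
One of these lacks any improper symmetry element and so occurs as an enantiomeric pair, giving 3 + 1 = 4 stereoisomers in total.

yes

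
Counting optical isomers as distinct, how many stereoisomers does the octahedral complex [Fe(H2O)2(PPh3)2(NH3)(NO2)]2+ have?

8

The six octahedral sites form three mutually perpendicular trans pairs.
Systematic placement gives 6 geometric isomers: H2O trans, PPh3 trans; H2O trans, PPh3 cis; H2O cis, PPh3 trans; H2O cis, PPh3 cis (3 arrangements, 2 chiral).
Of these, 2 lack any improper symmetry element and so occur as enantiomeric pairs, giving 6 + 2 = 8 stereoisomers in total.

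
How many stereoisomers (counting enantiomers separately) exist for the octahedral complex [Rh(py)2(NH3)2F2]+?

Systematic placement gives 5 geometric isomers: py trans, NH3 trans, F trans; py cis, NH3 cis, F trans; py trans, NH3 cis, F cis; py cis, NH3 cis, F cis (chiral); py cis, NH3 trans, F cis.
One of these lacks any improper symmetry element and so occurs as an enantiomeric pair, giving 5 + 1 = 6 stereoisomers in total.

6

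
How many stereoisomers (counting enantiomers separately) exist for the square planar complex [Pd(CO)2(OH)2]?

A square has two trans pairs of vertices; adjacent vertices are cis.
There are 2 geometric isomers: CO cis; CO trans.
Each arrangement has an internal mirror plane or centre of symmetry, so none is chiral.

2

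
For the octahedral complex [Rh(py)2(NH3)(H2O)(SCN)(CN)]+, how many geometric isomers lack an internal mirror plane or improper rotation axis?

6

The six octahedral sites form three mutually perpendicular trans pairs.
Systematic enumeration (placing each ligand type in turn and discarding arrangements equivalent by rotation or reflection) gives 9 geometric isomers.
Of these, 6 lack any improper symmetry element and so occur as enantiomeric pairs, giving 9 + 6 = 15 stereoisomers in total.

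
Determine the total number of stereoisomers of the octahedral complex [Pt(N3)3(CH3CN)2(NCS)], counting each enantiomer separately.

An octahedron has six vertices in three trans pairs; every non-trans pair is cis.
There are 3 geometric isomers: N3 mer, CH3CN trans; N3 fac, CH3CN cis; N3 mer, CH3CN cis.
Each arrangement has an internal mirror plane or centre of symmetry, so none is chiral.

3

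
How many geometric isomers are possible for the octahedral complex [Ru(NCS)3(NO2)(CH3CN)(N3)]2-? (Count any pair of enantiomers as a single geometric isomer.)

4

There are 4 geometric isomers: NCS mer (3 arrangements); NCS fac (chiral).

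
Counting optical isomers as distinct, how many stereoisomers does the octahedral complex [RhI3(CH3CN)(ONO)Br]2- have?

5

There are 4 geometric isomers: I mer (3 arrangements); I fac (chiral).
One of these lacks any improper symmetry element and so occurs as an enantiomeric pair, giving 4 + 1 = 5 stereoisomers in total.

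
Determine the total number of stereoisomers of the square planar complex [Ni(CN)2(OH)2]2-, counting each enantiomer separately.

2

A square has two trans pairs of vertices; adjacent vertices are cis.
Systematic placement gives 2 geometric isomers: CN cis; CN trans.
Each arrangement has an internal mirror plane or centre of symmetry, so none is chiral.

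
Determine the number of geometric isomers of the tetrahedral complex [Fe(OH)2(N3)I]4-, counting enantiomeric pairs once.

1

In a tetrahedral complex all four positions are equivalent and every pair of ligands is adjacent — there is no cis/trans distinction.
Only one geometric arrangement is possible.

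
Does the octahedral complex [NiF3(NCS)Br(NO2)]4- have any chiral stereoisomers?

An octahedron has six vertices in three trans pairs; every non-trans pair is cis.
Working through the distinct placements yields 4 geometric isomers: F mer (3 arrangements); F fac (chiral).
One of these lacks any improper symmetry element and so occurs as an enantiomeric pair, giving 4 + 1 = 5 stereoisomers in total.

yes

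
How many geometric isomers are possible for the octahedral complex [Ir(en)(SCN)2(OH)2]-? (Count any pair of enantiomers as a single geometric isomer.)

The six octahedral sites form three mutually perpendicular trans pairs.
Each en is bidentate and must span two cis positions.
Systematic placement gives 3 geometric isomers: SCN cis, OH trans; SCN cis, OH cis (chiral); SCN trans, OH cis.

3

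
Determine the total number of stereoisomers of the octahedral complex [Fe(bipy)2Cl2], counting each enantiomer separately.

3

The six octahedral sites form three mutually perpendicular trans pairs.
Each bipy is bidentate and must span two cis positions.
There are 2 geometric isomers: Cl trans; Cl cis (chiral).
One of these lacks any improper symmetry element and so occurs as an enantiomeric pair, giving 2 + 1 = 3 stereoisomers in total.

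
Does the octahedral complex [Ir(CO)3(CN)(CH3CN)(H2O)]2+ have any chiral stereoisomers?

There are 4 geometric isomers: CO mer (3 arrangements); CO fac (chiral).
One of these lacks any improper symmetry element and so occurs as an enantiomeric pair, giving 4 + 1 = 5 stereoisomers in total.

yes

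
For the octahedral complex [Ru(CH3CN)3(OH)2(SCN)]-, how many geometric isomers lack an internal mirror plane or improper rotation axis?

An octahedron has six vertices in three trans pairs; every non-trans pair is cis.
There are 3 geometric isomers: CH3CN mer, OH cis; CH3CN mer, OH trans; CH3CN fac, OH cis.
Each arrangement has an internal mirror plane or centre of symmetry, so none is chiral.

0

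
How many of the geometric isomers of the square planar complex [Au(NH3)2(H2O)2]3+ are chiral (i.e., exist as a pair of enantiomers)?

A square has two trans pairs of vertices; adjacent vertices are cis.
There are 2 geometric isomers: NH3 cis; NH3 trans.
Each arrangement has an internal mirror plane or centre of symmetry, so none is chiral.

0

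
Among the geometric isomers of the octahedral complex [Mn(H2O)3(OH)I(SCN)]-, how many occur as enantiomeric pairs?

1

An octahedron has six vertices in three trans pairs; every non-trans pair is cis.
Working through the distinct placements yields 4 geometric isomers: H2O mer (3 arrangements); H2O fac (chiral).
One of these lacks any improper symmetry element and so occurs as an enantiomeric pair, giving 4 + 1 = 5 stereoisomers in total.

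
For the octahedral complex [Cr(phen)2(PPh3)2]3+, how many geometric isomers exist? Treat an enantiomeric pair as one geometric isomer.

2

In an octahedral complex each vertex has one trans partner and four cis neighbours.
Each phen is bidentate and must span two cis positions.
Working through the distinct placements yields 2 geometric isomers: PPh3 trans; PPh3 cis (chiral).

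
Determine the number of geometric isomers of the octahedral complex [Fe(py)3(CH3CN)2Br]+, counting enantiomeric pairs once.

In an octahedral complex each vertex has one trans partner and four cis neighbours.
Working through the distinct placements yields 3 geometric isomers: py mer, CH3CN cis; py mer, CH3CN trans; py fac, CH3CN cis.

3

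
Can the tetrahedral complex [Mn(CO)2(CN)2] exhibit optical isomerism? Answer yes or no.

no

All four vertices of a tetrahedron are equivalent and mutually adjacent, so cis/trans isomerism cannot arise.
Only one geometric arrangement is possible.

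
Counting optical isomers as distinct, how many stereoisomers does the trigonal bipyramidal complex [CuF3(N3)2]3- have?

In a trigonal bipyramid the two axial positions differ from the three equatorial ones.
There are 3 geometric isomers: N3 both equatorial; N3 one axial, one equatorial; N3 both axial.
Each arrangement has an internal mirror plane or centre of symmetry, so none is chiral.

3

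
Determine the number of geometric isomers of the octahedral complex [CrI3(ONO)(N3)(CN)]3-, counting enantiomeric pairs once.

4

In an octahedral complex each vertex has one trans partner and four cis neighbours.
The distinct arrangements are (4 in all): I mer (3 arrangements); I fac (chiral).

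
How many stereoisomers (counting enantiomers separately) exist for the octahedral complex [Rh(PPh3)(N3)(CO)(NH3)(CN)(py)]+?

An octahedron has six vertices in three trans pairs; every non-trans pair is cis.
Exhaustive case analysis gives 15 geometric isomers.
Of these, 15 lack any improper symmetry element and so occur as enantiomeric pairs, giving 15 + 15 = 30 stereoisomers in total.

30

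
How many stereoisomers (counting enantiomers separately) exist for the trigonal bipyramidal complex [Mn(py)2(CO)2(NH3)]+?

A trigonal bipyramid has two axial and three equatorial sites, which are chemically inequivalent.
Systematic enumeration (placing each ligand type in turn and discarding arrangements equivalent by rotation or reflection) gives 5 geometric isomers.
One of these lacks any improper symmetry element and so occurs as an enantiomeric pair, giving 5 + 1 = 6 stereoisomers in total.

6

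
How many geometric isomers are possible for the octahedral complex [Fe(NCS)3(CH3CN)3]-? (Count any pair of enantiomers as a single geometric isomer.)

2

In an octahedral complex each vertex has one trans partner and four cis neighbours.
Systematic placement gives 2 geometric isomers: NCS mer; NCS fac.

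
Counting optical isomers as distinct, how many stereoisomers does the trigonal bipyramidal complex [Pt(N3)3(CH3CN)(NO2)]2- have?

4

In a trigonal bipyramid the two axial positions differ from the three equatorial ones.
There are 4 geometric isomers: CH3CN axial, NO2 equatorial; CH3CN axial, NO2 axial; CH3CN equatorial, NO2 equatorial; CH3CN equatorial, NO2 axial.
Each arrangement has an internal mirror plane or centre of symmetry, so none is chiral.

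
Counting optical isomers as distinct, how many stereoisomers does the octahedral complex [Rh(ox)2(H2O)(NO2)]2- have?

An octahedron has six vertices in three trans pairs; every non-trans pair is cis.
Each ox is bidentate and must span two cis positions.
The distinct arrangements are (2 in all): H2O and NO2 mutually trans; H2O and NO2 mutually cis (chiral).
One of these lacks any improper symmetry element and so occurs as an enantiomeric pair, giving 2 + 1 = 3 stereoisomers in total.

3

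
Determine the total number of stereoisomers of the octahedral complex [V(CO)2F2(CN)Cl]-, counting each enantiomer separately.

8

An octahedron has six vertices in three trans pairs; every non-trans pair is cis.
Systematic placement gives 6 geometric isomers: CO cis, F trans; CO cis, F cis (3 arrangements, 2 chiral); CO trans, F trans; CO trans, F cis.
Of these, 2 lack any improper symmetry element and so occur as enantiomeric pairs, giving 6 + 2 = 8 stereoisomers in total.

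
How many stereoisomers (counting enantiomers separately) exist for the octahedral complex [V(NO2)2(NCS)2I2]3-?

6

The distinct arrangements are (5 in all): NO2 trans, NCS trans, I trans; NO2 cis, NCS cis, I trans; NO2 trans, NCS cis, I cis; NO2 cis, NCS cis, I cis (chiral); NO2 cis, NCS trans, I cis.
One of these lacks any improper symmetry element and so occurs as an enantiomeric pair, giving 5 + 1 = 6 stereoisomers in total.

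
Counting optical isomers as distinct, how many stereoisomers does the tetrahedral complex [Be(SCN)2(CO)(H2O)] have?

1

All four vertices of a tetrahedron are equivalent and mutually adjacent, so cis/trans isomerism cannot arise.
Only one geometric arrangement is possible.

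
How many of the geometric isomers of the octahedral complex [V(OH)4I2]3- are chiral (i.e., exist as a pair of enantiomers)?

The six octahedral sites form three mutually perpendicular trans pairs.
Working through the distinct placements yields 2 geometric isomers: I trans; I cis.
Each arrangement has an internal mirror plane or centre of symmetry, so none is chiral.

0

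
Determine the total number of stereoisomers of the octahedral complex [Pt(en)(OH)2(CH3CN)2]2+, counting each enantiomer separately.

The six octahedral sites form three mutually perpendicular trans pairs.
Each en is bidentate and must span two cis positions.
The distinct arrangements are (3 in all): OH cis, CH3CN trans; OH cis, CH3CN cis (chiral); OH trans, CH3CN cis.
One of these lacks any improper symmetry element and so occurs as an enantiomeric pair, giving 3 + 1 = 4 stereoisomers in total.

4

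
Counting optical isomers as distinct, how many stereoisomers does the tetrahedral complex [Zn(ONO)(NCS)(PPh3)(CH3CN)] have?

2

Only one geometric arrangement is possible; it has no improper symmetry element, so it exists as a pair of enantiomers (2 stereoisomers).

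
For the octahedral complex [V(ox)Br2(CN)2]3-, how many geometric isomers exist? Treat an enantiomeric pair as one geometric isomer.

3

An octahedron has six vertices in three trans pairs; every non-trans pair is cis.
Each ox is bidentate and must span two cis positions.
There are 3 geometric isomers: Br trans, CN cis; Br cis, CN cis (chiral); Br cis, CN trans.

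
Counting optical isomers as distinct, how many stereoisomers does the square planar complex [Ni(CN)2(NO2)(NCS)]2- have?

The distinct arrangements are (2 in all): CN cis; CN trans.
Each arrangement has an internal mirror plane or centre of symmetry, so none is chiral.

2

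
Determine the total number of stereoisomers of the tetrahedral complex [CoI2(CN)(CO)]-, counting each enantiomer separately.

In a tetrahedral complex all four positions are equivalent and every pair of ligands is adjacent — there is no cis/trans distinction.
Only one geometric arrangement is possible.

1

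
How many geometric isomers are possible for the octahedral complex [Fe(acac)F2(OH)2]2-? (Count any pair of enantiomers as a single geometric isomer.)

3

Each acac is bidentate and must span two cis positions.
The distinct arrangements are (3 in all): F trans, OH cis; F cis, OH cis (chiral); F cis, OH trans.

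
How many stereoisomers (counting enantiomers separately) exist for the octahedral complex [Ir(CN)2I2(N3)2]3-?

6

An octahedron has six vertices in three trans pairs; every non-trans pair is cis.
There are 5 geometric isomers: CN trans, I trans, N3 trans; CN trans, I cis, N3 cis; CN cis, I cis, N3 trans; CN cis, I cis, N3 cis (chiral); CN cis, I trans, N3 cis.
One of these lacks any improper symmetry element and so occurs as an enantiomeric pair, giving 5 + 1 = 6 stereoisomers in total.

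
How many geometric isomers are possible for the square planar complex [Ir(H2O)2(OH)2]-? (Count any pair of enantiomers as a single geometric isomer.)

2

In a square planar complex each vertex has one trans partner and two cis neighbours.
Systematic placement gives 2 geometric isomers: H2O cis; H2O trans.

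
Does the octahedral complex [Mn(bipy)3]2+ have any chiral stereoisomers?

The six octahedral sites form three mutually perpendicular trans pairs.
Each bipy is bidentate and must span two cis positions.
Only one geometric arrangement is possible; it has no improper symmetry element, so it exists as a pair of enantiomers (2 stereoisomers).

yes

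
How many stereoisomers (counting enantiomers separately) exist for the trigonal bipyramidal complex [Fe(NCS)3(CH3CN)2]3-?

3

Working through the distinct placements yields 3 geometric isomers: CH3CN both axial; CH3CN one axial, one equatorial; CH3CN both equatorial.
Each arrangement has an internal mirror plane or centre of symmetry, so none is chiral.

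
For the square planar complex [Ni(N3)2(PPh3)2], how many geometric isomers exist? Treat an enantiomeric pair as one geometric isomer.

Working through the distinct placements yields 2 geometric isomers: N3 cis; N3 trans.

2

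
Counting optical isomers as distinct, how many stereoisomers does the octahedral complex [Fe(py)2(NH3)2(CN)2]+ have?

In an octahedral complex each vertex has one trans partner and four cis neighbours.
Systematic placement gives 5 geometric isomers: py trans, NH3 trans, CN trans; py cis, NH3 cis, CN trans; py trans, NH3 cis, CN cis; py cis, NH3 cis, CN cis (chiral); py cis, NH3 trans, CN cis.
One of these lacks any improper symmetry element and so occurs as an enantiomeric pair, giving 5 + 1 = 6 stereoisomers in total.

6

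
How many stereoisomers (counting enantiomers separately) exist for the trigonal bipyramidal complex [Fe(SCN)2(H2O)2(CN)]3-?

6

A trigonal bipyramid has two axial and three equatorial sites, which are chemically inequivalent.
Exhaustive case analysis gives 5 geometric isomers.
One of these lacks any improper symmetry element and so occurs as an enantiomeric pair, giving 5 + 1 = 6 stereoisomers in total.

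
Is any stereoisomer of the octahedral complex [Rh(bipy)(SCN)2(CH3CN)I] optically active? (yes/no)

An octahedron has six vertices in three trans pairs; every non-trans pair is cis.
Each bipy is bidentate and must span two cis positions.
Working through the distinct placements yields 4 geometric isomers: SCN cis (3 arrangements, 2 chiral); SCN trans.
Of these, 2 lack any improper symmetry element and so occur as enantiomeric pairs, giving 4 + 2 = 6 stereoisomers in total.

yes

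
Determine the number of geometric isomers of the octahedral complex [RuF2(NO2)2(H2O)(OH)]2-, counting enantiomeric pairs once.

The six octahedral sites form three mutually perpendicular trans pairs.
The distinct arrangements are (6 in all): F trans, NO2 cis; F trans, NO2 trans; F cis, NO2 cis (3 arrangements, 2 chiral); F cis, NO2 trans.

6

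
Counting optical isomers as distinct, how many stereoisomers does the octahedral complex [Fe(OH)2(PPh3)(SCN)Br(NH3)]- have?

15

In an octahedral complex each vertex has one trans partner and four cis neighbours.
Exhaustive case analysis gives 9 geometric isomers.
Of these, 6 lack any improper symmetry element and so occur as enantiomeric pairs, giving 9 + 6 = 15 stereoisomers in total.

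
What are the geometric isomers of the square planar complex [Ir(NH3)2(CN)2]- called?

In a square planar complex each vertex has one trans partner and two cis neighbours.
Systematic placement gives 2 geometric isomers: NH3 cis; NH3 trans.

cis and trans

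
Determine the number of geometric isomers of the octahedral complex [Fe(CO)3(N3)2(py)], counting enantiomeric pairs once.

3

There are 3 geometric isomers: CO mer, N3 cis; CO mer, N3 trans; CO fac, N3 cis.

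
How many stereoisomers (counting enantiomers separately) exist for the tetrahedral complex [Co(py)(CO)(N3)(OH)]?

Only one geometric arrangement is possible; it has no improper symmetry element, so it exists as a pair of enantiomers (2 stereoisomers).

2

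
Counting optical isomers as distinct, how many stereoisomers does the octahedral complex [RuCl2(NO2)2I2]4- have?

6

There are 5 geometric isomers: Cl trans, NO2 trans, I trans; Cl trans, NO2 cis, I cis; Cl cis, NO2 trans, I cis; Cl cis, NO2 cis, I cis (chiral); Cl cis, NO2 cis, I trans.
One of these lacks any improper symmetry element and so occurs as an enantiomeric pair, giving 5 + 1 = 6 stereoisomers in total.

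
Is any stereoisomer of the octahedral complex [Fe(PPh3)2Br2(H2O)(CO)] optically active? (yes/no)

yes

The distinct arrangements are (6 in all): PPh3 trans, Br trans; PPh3 cis, Br trans; PPh3 trans, Br cis; PPh3 cis, Br cis (3 arrangements, 2 chiral).
Of these, 2 lack any improper symmetry element and so occur as enantiomeric pairs, giving 6 + 2 = 8 stereoisomers in total.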